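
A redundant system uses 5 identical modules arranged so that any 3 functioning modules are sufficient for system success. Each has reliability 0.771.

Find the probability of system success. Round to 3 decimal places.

0.917

R = Σ_{i=3}^{5} C(5,i) p^i (1−p)^{5−i} with p = 0.771
C(5,3)·0.771^3·0.229^2 = 0.24034
C(5,4)·0.771^4·0.229^1 = 0.40460
C(5,5)·0.771^5·0.229^0 = 0.27244
Sum = 0.917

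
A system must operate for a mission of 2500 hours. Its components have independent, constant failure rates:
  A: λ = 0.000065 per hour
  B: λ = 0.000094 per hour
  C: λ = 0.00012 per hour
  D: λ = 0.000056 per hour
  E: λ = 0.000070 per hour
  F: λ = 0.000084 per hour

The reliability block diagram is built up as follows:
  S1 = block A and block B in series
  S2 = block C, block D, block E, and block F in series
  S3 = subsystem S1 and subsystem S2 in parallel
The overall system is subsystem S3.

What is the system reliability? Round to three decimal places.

0.816

R(A) = exp(−0.000065 × 2500) = 0.85002
R(B) = exp(−0.000094 × 2500) = 0.79057
R(C) = exp(−0.00012 × 2500) = 0.74082
R(D) = exp(−0.000056 × 2500) = 0.86936
R(E) = exp(−0.000070 × 2500) = 0.83946
R(F) = exp(−0.000084 × 2500) = 0.81058
Series (A and B): 0.85002 × 0.79057 = 0.67200
Series (C, D, E, and F): 0.74082 × 0.86936 × 0.83946 × 0.81058 = 0.43824
Parallel ([0.67200] and [0.43824]): 1 − (1 − 0.67200)(1 − 0.43824) = 0.816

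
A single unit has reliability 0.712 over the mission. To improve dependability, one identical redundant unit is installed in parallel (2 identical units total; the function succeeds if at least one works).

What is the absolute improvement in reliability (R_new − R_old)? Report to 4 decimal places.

R_before = 0.712
R_after = 1 − (1 − 0.712)^2 = 0.9171
ΔR = 0.9171 − 0.712 = 0.2051

0.2051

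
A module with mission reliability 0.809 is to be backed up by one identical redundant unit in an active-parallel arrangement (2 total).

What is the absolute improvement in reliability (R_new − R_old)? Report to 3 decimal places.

R_before = 0.809
R_after = 1 − (1 − 0.809)^2 = 0.964
ΔR = 0.964 − 0.809 = 0.155

0.155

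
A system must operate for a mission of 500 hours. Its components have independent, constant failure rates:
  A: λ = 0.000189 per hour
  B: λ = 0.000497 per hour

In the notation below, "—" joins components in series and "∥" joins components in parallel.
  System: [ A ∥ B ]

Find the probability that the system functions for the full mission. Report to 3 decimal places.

R(A) = exp(−0.000189 × 500) = 0.90983
R(B) = exp(−0.000497 × 500) = 0.77997
Parallel (A and B): 1 − (1 − 0.90983)(1 − 0.77997) = 0.980

0.980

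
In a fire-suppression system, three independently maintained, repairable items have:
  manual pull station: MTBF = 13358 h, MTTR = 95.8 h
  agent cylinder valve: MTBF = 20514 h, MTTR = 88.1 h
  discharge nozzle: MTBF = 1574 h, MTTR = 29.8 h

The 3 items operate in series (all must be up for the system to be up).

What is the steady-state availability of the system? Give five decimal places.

A(manual pull station) = MTBF/(MTBF+MTTR) = 13358/(13358+95.8) = 0.992879
A(agent cylinder valve) = MTBF/(MTBF+MTTR) = 20514/(20514+88.1) = 0.995724
A(discharge nozzle) = MTBF/(MTBF+MTTR) = 1574/(1574+29.8) = 0.981419
Series availability: 0.992879 × 0.995724 × 0.981419 = 0.97026

0.97026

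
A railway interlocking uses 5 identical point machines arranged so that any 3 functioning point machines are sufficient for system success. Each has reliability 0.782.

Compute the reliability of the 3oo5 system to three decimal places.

R = Σ_{i=3}^{5} C(5,i) p^i (1−p)^{5−i} with p = 0.782
C(5,3)·0.782^3·0.218^2 = 0.22727
C(5,4)·0.782^4·0.218^1 = 0.40762
C(5,5)·0.782^5·0.218^0 = 0.29244
Sum = 0.927

0.927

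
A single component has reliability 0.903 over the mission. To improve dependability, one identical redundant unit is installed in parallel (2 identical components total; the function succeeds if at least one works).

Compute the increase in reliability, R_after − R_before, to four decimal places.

R_before = 0.903
R_after = 1 − (1 − 0.903)^2 = 0.9906
ΔR = 0.9906 − 0.903 = 0.0876

0.0876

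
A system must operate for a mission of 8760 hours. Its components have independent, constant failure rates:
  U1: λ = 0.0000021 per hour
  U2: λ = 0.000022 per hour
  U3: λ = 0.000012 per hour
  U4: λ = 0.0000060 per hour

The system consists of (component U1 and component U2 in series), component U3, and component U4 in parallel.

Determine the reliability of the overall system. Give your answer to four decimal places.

R(U1) = exp(−0.0000021 × 8760) = 0.981772
R(U2) = exp(−0.000022 × 8760) = 0.824713
R(U3) = exp(−0.000012 × 8760) = 0.900216
R(U4) = exp(−0.0000060 × 8760) = 0.948797
Series (U1 and U2): 0.981772 × 0.824713 = 0.809680
Parallel ([0.809680], U3, and U4): 1 − (1 − 0.809680)(1 − 0.900216)(1 − 0.948797) = 0.9990

0.9990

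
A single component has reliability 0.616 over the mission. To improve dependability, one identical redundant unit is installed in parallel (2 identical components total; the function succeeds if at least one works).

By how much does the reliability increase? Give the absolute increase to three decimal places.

R_before = 0.616
R_after = 1 − (1 − 0.616)^2 = 0.853
ΔR = 0.853 − 0.616 = 0.237

0.237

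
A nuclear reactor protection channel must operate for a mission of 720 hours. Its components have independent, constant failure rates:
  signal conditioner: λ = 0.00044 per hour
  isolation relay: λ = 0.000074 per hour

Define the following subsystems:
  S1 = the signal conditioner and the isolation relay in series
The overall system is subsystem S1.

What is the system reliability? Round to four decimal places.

R(signal conditioner) = exp(−0.00044 × 720) = 0.728476
R(isolation relay) = exp(−0.000074 × 720) = 0.948115
Series (signal conditioner and isolation relay): 0.728476 × 0.948115 = 0.6907

0.6907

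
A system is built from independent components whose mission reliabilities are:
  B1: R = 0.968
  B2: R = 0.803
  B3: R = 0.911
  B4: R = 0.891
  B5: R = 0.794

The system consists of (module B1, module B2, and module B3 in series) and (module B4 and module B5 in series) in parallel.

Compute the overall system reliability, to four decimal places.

0.9146

Series (B1, B2, and B3): 0.968000 × 0.803000 × 0.911000 = 0.708124
Series (B4 and B5): 0.891000 × 0.794000 = 0.707454
Parallel ([0.708124] and [0.707454]): 1 − (1 − 0.708124)(1 − 0.707454) = 0.9146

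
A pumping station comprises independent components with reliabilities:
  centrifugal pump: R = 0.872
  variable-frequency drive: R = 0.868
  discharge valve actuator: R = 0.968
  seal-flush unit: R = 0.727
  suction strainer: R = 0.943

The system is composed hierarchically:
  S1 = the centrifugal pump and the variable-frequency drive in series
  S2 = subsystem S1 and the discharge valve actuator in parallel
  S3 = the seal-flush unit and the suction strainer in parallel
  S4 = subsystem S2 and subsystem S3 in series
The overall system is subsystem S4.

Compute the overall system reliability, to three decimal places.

Series (centrifugal pump and variable-frequency drive): 0.87200 × 0.86800 = 0.75690
Parallel ([0.75690] and discharge valve actuator): 1 − (1 − 0.75690)(1 − 0.96800) = 0.99222
Parallel (seal-flush unit and suction strainer): 1 − (1 − 0.72700)(1 − 0.94300) = 0.98444
Series ([0.99222] and [0.98444]): 0.99222 × 0.98444 = 0.977

0.977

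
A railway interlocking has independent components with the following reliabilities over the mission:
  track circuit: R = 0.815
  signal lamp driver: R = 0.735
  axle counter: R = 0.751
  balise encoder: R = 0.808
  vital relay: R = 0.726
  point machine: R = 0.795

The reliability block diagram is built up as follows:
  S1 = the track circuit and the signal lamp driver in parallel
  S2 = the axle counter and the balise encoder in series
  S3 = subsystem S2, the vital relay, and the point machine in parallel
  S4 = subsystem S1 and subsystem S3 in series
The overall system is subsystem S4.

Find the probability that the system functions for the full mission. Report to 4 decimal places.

0.9300

Parallel (track circuit and signal lamp driver): 1 − (1 − 0.815000)(1 − 0.735000) = 0.950975
Series (axle counter and balise encoder): 0.751000 × 0.808000 = 0.606808
Parallel ([0.606808], vital relay, and point machine): 1 − (1 − 0.606808)(1 − 0.726000)(1 − 0.795000) = 0.977914
Series ([0.950975] and [0.977914]): 0.950975 × 0.977914 = 0.9300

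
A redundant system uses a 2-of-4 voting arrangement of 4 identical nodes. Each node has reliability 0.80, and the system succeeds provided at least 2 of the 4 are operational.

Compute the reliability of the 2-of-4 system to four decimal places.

0.9728

R = Σ_{i=2}^{4} C(4,i) p^i (1−p)^{4−i} with p = 0.80
C(4,2)·0.80^2·0.20^2 = 0.153600
C(4,3)·0.80^3·0.20^1 = 0.409600
C(4,4)·0.80^4·0.20^0 = 0.409600
Sum = 0.9728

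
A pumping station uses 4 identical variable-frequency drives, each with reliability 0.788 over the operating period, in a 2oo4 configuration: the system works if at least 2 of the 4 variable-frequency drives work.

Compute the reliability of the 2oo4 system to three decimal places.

0.968

R = Σ_{i=2}^{4} C(4,i) p^i (1−p)^{4−i} with p = 0.788
C(4,2)·0.788^2·0.212^2 = 0.16745
C(4,3)·0.788^3·0.212^1 = 0.41493
C(4,4)·0.788^4·0.212^0 = 0.38557
Sum = 0.968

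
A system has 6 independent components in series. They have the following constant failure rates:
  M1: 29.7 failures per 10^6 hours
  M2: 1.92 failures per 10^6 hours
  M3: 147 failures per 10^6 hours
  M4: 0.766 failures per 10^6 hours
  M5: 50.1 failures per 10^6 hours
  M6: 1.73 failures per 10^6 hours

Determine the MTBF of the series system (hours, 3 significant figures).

Series of exponential components: λ_sys = Σ λ_i
λ_sys = 0.0000297 + 0.00000192 + 0.000147 + 0.000000766 + 0.0000501 + 0.00000173 = 2.3122e-04 /h
MTBF = 1 / λ_sys = 4320 h

4320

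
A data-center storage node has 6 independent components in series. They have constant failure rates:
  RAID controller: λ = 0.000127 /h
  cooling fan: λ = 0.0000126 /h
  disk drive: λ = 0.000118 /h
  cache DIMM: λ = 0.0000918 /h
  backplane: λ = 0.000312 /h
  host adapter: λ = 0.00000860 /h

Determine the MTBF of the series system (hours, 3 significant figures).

1490

Series of exponential components: λ_sys = Σ λ_i
λ_sys = 0.000127 + 0.0000126 + 0.000118 + 0.0000918 + 0.000312 + 0.00000860 = 6.7000e-04 /h
MTBF = 1 / λ_sys = 1490 h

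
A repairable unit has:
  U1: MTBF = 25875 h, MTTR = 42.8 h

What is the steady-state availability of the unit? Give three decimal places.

A(U1) = MTBF/(MTBF+MTTR) = 25875/(25875+42.8) = 0.998

0.998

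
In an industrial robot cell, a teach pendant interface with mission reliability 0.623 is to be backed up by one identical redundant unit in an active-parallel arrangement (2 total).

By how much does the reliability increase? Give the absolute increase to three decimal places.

0.235

R_before = 0.623
R_after = 1 − (1 − 0.623)^2 = 0.858
ΔR = 0.858 − 0.623 = 0.235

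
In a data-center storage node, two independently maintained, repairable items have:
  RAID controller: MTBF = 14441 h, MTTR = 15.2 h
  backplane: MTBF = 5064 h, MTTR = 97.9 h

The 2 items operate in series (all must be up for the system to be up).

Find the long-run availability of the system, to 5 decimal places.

A(RAID controller) = MTBF/(MTBF+MTTR) = 14441/(14441+15.2) = 0.998949
A(backplane) = MTBF/(MTBF+MTTR) = 5064/(5064+97.9) = 0.981034
Series availability: 0.998949 × 0.981034 = 0.98000

0.98000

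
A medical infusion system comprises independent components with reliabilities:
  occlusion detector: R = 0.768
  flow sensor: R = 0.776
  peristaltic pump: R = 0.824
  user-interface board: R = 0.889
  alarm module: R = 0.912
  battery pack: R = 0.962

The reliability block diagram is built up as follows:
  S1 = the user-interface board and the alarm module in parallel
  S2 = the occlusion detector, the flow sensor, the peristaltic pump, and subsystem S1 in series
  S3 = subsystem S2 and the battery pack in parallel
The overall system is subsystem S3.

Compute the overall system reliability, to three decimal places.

0.980

Parallel (user-interface board and alarm module): 1 − (1 − 0.88900)(1 − 0.91200) = 0.99023
Series (occlusion detector, flow sensor, peristaltic pump, and [0.99023]): 0.76800 × 0.77600 × 0.82400 × 0.99023 = 0.48628
Parallel ([0.48628] and battery pack): 1 − (1 − 0.48628)(1 − 0.96200) = 0.980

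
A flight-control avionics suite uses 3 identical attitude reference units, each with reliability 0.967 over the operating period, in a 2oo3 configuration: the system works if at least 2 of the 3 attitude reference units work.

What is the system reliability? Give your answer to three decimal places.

0.997

R = Σ_{i=2}^{3} C(3,i) p^i (1−p)^{3−i} with p = 0.967
C(3,2)·0.967^2·0.033^1 = 0.09257
C(3,3)·0.967^3·0.033^0 = 0.90423
Sum = 0.997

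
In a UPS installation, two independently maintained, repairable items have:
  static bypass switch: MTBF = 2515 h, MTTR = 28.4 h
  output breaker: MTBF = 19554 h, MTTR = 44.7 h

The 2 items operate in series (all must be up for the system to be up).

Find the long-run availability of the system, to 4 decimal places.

0.9866

A(static bypass switch) = MTBF/(MTBF+MTTR) = 2515/(2515+28.4) = 0.988834
A(output breaker) = MTBF/(MTBF+MTTR) = 19554/(19554+44.7) = 0.997719
Series availability: 0.988834 × 0.997719 = 0.9866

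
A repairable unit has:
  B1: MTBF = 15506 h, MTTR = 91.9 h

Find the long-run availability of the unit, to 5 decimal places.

0.99411

A(B1) = MTBF/(MTBF+MTTR) = 15506/(15506+91.9) = 0.99411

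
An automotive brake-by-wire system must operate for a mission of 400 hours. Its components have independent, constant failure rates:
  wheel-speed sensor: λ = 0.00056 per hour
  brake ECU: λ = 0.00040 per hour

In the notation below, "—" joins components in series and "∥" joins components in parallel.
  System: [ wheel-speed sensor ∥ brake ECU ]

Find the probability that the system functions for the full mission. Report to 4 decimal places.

R(wheel-speed sensor) = exp(−0.00056 × 400) = 0.799315
R(brake ECU) = exp(−0.00040 × 400) = 0.852144
Parallel (wheel-speed sensor and brake ECU): 1 − (1 − 0.799315)(1 − 0.852144) = 0.9703

0.9703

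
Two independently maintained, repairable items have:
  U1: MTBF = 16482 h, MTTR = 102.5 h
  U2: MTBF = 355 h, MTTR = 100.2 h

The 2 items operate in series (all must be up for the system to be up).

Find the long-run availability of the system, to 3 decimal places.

A(U1) = MTBF/(MTBF+MTTR) = 16482/(16482+102.5) = 0.993820
A(U2) = MTBF/(MTBF+MTTR) = 355/(355+100.2) = 0.779877
Series availability: 0.993820 × 0.779877 = 0.775

0.775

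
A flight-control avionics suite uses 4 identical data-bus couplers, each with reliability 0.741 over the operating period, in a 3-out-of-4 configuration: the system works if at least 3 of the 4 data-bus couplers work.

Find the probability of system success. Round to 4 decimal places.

R = Σ_{i=3}^{4} C(4,i) p^i (1−p)^{4−i} with p = 0.741
C(4,3)·0.741^3·0.259^1 = 0.421516
C(4,4)·0.741^4·0.259^0 = 0.301490
Sum = 0.7230

0.7230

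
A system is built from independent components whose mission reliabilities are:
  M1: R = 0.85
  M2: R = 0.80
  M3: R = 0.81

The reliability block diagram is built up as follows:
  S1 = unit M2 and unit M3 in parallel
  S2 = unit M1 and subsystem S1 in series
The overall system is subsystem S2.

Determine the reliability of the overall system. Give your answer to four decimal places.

Parallel (M2 and M3): 1 − (1 − 0.800000)(1 − 0.810000) = 0.962000
Series (M1 and [0.962000]): 0.850000 × 0.962000 = 0.8177

0.8177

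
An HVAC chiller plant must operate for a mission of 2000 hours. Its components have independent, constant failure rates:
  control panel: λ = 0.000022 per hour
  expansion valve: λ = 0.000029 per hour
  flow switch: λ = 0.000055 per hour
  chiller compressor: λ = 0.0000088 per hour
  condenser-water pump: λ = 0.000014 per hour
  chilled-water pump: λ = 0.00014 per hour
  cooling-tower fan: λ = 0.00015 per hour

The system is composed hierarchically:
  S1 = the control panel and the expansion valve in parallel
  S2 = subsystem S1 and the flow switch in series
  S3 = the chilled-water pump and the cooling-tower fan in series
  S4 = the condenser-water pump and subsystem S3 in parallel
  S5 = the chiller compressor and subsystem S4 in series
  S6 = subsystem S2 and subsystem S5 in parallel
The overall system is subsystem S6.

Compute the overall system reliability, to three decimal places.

0.997

R(control panel) = exp(−0.000022 × 2000) = 0.95695
R(expansion valve) = exp(−0.000029 × 2000) = 0.94365
R(flow switch) = exp(−0.000055 × 2000) = 0.89583
R(chiller compressor) = exp(−0.0000088 × 2000) = 0.98255
R(condenser-water pump) = exp(−0.000014 × 2000) = 0.97239
R(chilled-water pump) = exp(−0.00014 × 2000) = 0.75578
R(cooling-tower fan) = exp(−0.00015 × 2000) = 0.74082
Parallel (control panel and expansion valve): 1 − (1 − 0.95695)(1 − 0.94365) = 0.99757
Series ([0.99757] and flow switch): 0.99757 × 0.89583 = 0.89365
Series (chilled-water pump and cooling-tower fan): 0.75578 × 0.74082 = 0.55990
Parallel (condenser-water pump and [0.55990]): 1 − (1 − 0.97239)(1 − 0.55990) = 0.98785
Series (chiller compressor and [0.98785]): 0.98255 × 0.98785 = 0.97061
Parallel ([0.89365] and [0.97061]): 1 − (1 − 0.89365)(1 − 0.97061) = 0.997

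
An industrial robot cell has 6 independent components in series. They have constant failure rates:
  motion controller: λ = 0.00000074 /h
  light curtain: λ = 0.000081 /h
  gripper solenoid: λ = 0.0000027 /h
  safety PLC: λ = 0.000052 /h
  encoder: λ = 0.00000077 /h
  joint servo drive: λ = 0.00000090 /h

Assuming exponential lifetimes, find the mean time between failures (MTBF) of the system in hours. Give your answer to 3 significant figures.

7240

Series of exponential components: λ_sys = Σ λ_i
λ_sys = 0.00000074 + 0.000081 + 0.0000027 + 0.000052 + 0.00000077 + 0.00000090 = 1.3811e-04 /h
MTBF = 1 / λ_sys = 7240 h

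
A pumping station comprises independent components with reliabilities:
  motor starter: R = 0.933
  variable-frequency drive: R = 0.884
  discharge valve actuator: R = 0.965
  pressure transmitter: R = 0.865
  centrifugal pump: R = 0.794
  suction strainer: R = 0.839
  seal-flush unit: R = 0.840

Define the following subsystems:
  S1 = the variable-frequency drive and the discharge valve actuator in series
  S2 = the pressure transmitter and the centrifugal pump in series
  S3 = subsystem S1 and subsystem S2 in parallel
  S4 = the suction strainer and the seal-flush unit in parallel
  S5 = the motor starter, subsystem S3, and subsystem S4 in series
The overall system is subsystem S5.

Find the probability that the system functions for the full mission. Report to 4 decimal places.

Series (variable-frequency drive and discharge valve actuator): 0.884000 × 0.965000 = 0.853060
Series (pressure transmitter and centrifugal pump): 0.865000 × 0.794000 = 0.686810
Parallel ([0.853060] and [0.686810]): 1 − (1 − 0.853060)(1 − 0.686810) = 0.953980
Parallel (suction strainer and seal-flush unit): 1 − (1 − 0.839000)(1 − 0.840000) = 0.974240
Series (motor starter, [0.953980], and [0.974240]): 0.933000 × 0.953980 × 0.974240 = 0.8671

0.8671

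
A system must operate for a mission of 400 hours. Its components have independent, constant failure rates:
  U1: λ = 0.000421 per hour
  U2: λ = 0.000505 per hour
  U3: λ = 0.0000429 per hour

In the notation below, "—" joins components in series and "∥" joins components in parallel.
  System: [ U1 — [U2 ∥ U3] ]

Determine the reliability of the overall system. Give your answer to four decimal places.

R(U1) = exp(−0.000421 × 400) = 0.845016
R(U2) = exp(−0.000505 × 400) = 0.817095
R(U3) = exp(−0.0000429 × 400) = 0.982986
Parallel (U2 and U3): 1 − (1 − 0.817095)(1 − 0.982986) = 0.996888
Series (U1 and [0.996888]): 0.845016 × 0.996888 = 0.8424

0.8424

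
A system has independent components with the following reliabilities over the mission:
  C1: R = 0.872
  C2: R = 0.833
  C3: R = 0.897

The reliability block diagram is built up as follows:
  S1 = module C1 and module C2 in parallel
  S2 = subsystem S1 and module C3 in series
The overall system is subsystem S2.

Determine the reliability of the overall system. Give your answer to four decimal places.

0.8778

Parallel (C1 and C2): 1 − (1 − 0.872000)(1 − 0.833000) = 0.978624
Series ([0.978624] and C3): 0.978624 × 0.897000 = 0.8778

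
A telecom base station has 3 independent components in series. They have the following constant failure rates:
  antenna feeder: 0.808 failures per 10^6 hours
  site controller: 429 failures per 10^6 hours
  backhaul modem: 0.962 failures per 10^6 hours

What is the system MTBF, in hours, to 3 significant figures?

2320

Series of exponential components: λ_sys = Σ λ_i
λ_sys = 0.000000808 + 0.000429 + 0.000000962 = 4.3077e-04 /h
MTBF = 1 / λ_sys = 2320 h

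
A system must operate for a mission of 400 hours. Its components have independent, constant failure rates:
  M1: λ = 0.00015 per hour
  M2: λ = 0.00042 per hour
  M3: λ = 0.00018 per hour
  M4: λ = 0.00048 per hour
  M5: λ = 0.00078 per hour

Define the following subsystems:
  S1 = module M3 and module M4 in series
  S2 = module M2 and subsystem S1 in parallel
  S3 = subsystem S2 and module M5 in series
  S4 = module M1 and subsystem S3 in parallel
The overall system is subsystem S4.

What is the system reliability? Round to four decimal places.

R(M1) = exp(−0.00015 × 400) = 0.941765
R(M2) = exp(−0.00042 × 400) = 0.845354
R(M3) = exp(−0.00018 × 400) = 0.930531
R(M4) = exp(−0.00048 × 400) = 0.825307
R(M5) = exp(−0.00078 × 400) = 0.731982
Series (M3 and M4): 0.930531 × 0.825307 = 0.767974
Parallel (M2 and [0.767974]): 1 − (1 − 0.845354)(1 − 0.767974) = 0.964118
Series ([0.964118] and M5): 0.964118 × 0.731982 = 0.705717
Parallel (M1 and [0.705717]): 1 − (1 − 0.941765)(1 − 0.705717) = 0.9829

0.9829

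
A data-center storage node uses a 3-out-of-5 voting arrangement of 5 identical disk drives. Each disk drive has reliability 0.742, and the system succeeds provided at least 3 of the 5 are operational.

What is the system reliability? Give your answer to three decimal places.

0.888

R = Σ_{i=3}^{5} C(5,i) p^i (1−p)^{5−i} with p = 0.742
C(5,3)·0.742^3·0.258^2 = 0.27193
C(5,4)·0.742^4·0.258^1 = 0.39103
C(5,5)·0.742^5·0.258^0 = 0.22492
Sum = 0.888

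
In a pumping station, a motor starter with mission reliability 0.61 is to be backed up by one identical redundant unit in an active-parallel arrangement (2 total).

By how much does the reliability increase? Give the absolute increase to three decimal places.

0.238

R_before = 0.61
R_after = 1 − (1 − 0.61)^2 = 0.848
ΔR = 0.848 − 0.61 = 0.238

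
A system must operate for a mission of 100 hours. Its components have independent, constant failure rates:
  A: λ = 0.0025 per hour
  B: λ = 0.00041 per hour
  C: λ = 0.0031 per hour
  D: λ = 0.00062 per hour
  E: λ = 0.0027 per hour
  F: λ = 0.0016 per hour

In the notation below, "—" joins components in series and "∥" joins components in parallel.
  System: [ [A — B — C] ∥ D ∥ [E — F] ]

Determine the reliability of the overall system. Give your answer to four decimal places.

R(A) = exp(−0.0025 × 100) = 0.778801
R(B) = exp(−0.00041 × 100) = 0.959829
R(C) = exp(−0.0031 × 100) = 0.733447
R(D) = exp(−0.00062 × 100) = 0.939883
R(E) = exp(−0.0027 × 100) = 0.763379
R(F) = exp(−0.0016 × 100) = 0.852144
Series (A, B, and C): 0.778801 × 0.959829 × 0.733447 = 0.548263
Series (E and F): 0.763379 × 0.852144 = 0.650509
Parallel ([0.548263], D, and [0.650509]): 1 − (1 − 0.548263)(1 − 0.939883)(1 − 0.650509) = 0.9905

0.9905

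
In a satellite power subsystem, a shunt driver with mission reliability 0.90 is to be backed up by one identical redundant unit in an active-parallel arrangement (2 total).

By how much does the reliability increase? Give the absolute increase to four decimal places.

0.0900

R_before = 0.90
R_after = 1 − (1 − 0.90)^2 = 0.9900
ΔR = 0.9900 − 0.90 = 0.0900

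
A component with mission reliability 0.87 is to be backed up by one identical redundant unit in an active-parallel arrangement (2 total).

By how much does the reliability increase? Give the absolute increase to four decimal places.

R_before = 0.87
R_after = 1 − (1 − 0.87)^2 = 0.9831
ΔR = 0.9831 − 0.87 = 0.1131

0.1131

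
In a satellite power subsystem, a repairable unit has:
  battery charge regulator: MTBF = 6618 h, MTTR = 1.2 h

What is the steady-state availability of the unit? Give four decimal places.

0.9998

A(battery charge regulator) = MTBF/(MTBF+MTTR) = 6618/(6618+1.2) = 0.9998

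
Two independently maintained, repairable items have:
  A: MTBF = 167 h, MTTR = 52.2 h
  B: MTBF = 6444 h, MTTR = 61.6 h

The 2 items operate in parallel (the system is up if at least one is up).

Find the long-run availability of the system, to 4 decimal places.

0.9977

A(A) = MTBF/(MTBF+MTTR) = 167/(167+52.2) = 0.761861
A(B) = MTBF/(MTBF+MTTR) = 6444/(6444+61.6) = 0.990531
Parallel availability: 1 − (1 − 0.761861)(1 − 0.990531) = 0.9977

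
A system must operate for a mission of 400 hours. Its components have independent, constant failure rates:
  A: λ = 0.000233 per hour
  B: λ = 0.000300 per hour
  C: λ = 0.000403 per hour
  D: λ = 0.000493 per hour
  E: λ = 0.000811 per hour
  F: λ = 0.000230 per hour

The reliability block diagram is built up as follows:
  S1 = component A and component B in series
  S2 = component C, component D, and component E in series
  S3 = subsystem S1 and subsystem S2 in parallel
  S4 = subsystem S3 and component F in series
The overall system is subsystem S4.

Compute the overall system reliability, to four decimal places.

R(A) = exp(−0.000233 × 400) = 0.911011
R(B) = exp(−0.000300 × 400) = 0.886920
R(C) = exp(−0.000403 × 400) = 0.851122
R(D) = exp(−0.000493 × 400) = 0.821026
R(E) = exp(−0.000811 × 400) = 0.722961
R(F) = exp(−0.000230 × 400) = 0.912105
Series (A and B): 0.911011 × 0.886920 = 0.807994
Series (C, D, and E): 0.851122 × 0.821026 × 0.722961 = 0.505200
Parallel ([0.807994] and [0.505200]): 1 − (1 − 0.807994)(1 − 0.505200) = 0.904995
Series ([0.904995] and F): 0.904995 × 0.912105 = 0.8255

0.8255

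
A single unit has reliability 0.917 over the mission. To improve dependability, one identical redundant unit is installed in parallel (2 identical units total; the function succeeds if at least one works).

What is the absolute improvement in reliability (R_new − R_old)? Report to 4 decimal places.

0.0761

R_before = 0.917
R_after = 1 − (1 − 0.917)^2 = 0.9931
ΔR = 0.9931 − 0.917 = 0.0761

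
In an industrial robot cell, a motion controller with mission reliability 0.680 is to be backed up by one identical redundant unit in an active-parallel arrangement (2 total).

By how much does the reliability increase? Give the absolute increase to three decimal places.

R_before = 0.680
R_after = 1 − (1 − 0.680)^2 = 0.898
ΔR = 0.898 − 0.680 = 0.218

0.218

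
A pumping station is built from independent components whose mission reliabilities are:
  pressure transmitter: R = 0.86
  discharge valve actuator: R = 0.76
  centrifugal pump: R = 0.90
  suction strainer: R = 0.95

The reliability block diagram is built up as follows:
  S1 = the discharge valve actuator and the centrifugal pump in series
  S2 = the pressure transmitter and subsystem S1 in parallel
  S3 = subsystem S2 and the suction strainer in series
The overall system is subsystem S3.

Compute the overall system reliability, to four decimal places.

0.9080

Series (discharge valve actuator and centrifugal pump): 0.760000 × 0.900000 = 0.684000
Parallel (pressure transmitter and [0.684000]): 1 − (1 − 0.860000)(1 − 0.684000) = 0.955760
Series ([0.955760] and suction strainer): 0.955760 × 0.950000 = 0.9080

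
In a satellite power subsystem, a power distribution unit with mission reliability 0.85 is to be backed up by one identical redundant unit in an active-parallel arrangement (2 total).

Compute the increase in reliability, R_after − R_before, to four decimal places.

R_before = 0.85
R_after = 1 − (1 − 0.85)^2 = 0.9775
ΔR = 0.9775 − 0.85 = 0.1275

0.1275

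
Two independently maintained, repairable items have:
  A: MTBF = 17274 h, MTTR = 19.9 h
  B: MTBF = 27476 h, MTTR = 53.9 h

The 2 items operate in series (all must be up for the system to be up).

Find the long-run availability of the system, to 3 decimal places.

0.997

A(A) = MTBF/(MTBF+MTTR) = 17274/(17274+19.9) = 0.998849
A(B) = MTBF/(MTBF+MTTR) = 27476/(27476+53.9) = 0.998042
Series availability: 0.998849 × 0.998042 = 0.997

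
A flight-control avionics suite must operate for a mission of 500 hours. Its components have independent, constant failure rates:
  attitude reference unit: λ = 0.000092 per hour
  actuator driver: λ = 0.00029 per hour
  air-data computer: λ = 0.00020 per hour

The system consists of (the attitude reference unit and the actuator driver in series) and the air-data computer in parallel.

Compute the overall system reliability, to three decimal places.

0.983

R(attitude reference unit) = exp(−0.000092 × 500) = 0.95504
R(actuator driver) = exp(−0.00029 × 500) = 0.86502
R(air-data computer) = exp(−0.00020 × 500) = 0.90484
Series (attitude reference unit and actuator driver): 0.95504 × 0.86502 = 0.82613
Parallel ([0.82613] and air-data computer): 1 − (1 − 0.82613)(1 − 0.90484) = 0.983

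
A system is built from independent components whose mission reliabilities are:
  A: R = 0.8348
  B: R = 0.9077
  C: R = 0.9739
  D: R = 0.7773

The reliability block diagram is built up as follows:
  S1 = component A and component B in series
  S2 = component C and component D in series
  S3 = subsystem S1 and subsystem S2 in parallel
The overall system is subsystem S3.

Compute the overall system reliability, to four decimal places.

Series (A and B): 0.834800 × 0.907700 = 0.757748
Series (C and D): 0.973900 × 0.777300 = 0.757012
Parallel ([0.757748] and [0.757012]): 1 − (1 − 0.757748)(1 − 0.757012) = 0.9411

0.9411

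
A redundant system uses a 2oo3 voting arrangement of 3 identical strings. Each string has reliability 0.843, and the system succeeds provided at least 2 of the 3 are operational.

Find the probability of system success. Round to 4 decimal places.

R = Σ_{i=2}^{3} C(3,i) p^i (1−p)^{3−i} with p = 0.843
C(3,2)·0.843^2·0.157^1 = 0.334716
C(3,3)·0.843^3·0.157^0 = 0.599077
Sum = 0.9338

0.9338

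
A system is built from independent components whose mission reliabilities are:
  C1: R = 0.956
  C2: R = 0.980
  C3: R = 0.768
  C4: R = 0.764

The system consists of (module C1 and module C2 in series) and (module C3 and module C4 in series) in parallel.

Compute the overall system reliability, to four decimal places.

Series (C1 and C2): 0.956000 × 0.980000 = 0.936880
Series (C3 and C4): 0.768000 × 0.764000 = 0.586752
Parallel ([0.936880] and [0.586752]): 1 − (1 − 0.936880)(1 − 0.586752) = 0.9739

0.9739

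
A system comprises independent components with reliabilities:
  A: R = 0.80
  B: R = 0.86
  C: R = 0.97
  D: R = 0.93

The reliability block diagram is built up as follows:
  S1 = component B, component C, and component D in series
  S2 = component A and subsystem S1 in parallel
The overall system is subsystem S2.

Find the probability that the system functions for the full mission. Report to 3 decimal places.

Series (B, C, and D): 0.86000 × 0.97000 × 0.93000 = 0.77581
Parallel (A and [0.77581]): 1 − (1 − 0.80000)(1 − 0.77581) = 0.955

0.955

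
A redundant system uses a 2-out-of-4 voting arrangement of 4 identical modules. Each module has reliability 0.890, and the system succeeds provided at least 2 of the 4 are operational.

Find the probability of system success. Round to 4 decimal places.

0.9951

R = Σ_{i=2}^{4} C(4,i) p^i (1−p)^{4−i} with p = 0.890
C(4,2)·0.890^2·0.110^2 = 0.057506
C(4,3)·0.890^3·0.110^1 = 0.310186
C(4,4)·0.890^4·0.110^0 = 0.627422
Sum = 0.9951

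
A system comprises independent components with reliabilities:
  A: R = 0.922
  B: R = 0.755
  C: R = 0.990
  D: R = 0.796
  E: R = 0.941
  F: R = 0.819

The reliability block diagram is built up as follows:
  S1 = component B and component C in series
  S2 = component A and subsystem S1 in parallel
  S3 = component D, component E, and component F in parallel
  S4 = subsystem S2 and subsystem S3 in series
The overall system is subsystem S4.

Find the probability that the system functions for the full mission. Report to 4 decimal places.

0.9782

Series (B and C): 0.755000 × 0.990000 = 0.747450
Parallel (A and [0.747450]): 1 − (1 − 0.922000)(1 − 0.747450) = 0.980301
Parallel (D, E, and F): 1 − (1 − 0.796000)(1 − 0.941000)(1 − 0.819000) = 0.997821
Series ([0.980301] and [0.997821]): 0.980301 × 0.997821 = 0.9782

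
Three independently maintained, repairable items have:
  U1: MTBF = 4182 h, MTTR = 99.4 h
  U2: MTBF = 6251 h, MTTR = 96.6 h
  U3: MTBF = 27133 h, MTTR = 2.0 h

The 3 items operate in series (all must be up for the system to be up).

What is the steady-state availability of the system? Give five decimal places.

0.96185

A(U1) = MTBF/(MTBF+MTTR) = 4182/(4182+99.4) = 0.976783
A(U2) = MTBF/(MTBF+MTTR) = 6251/(6251+96.6) = 0.984782
A(U3) = MTBF/(MTBF+MTTR) = 27133/(27133+2.0) = 0.999926
Series availability: 0.976783 × 0.984782 × 0.999926 = 0.96185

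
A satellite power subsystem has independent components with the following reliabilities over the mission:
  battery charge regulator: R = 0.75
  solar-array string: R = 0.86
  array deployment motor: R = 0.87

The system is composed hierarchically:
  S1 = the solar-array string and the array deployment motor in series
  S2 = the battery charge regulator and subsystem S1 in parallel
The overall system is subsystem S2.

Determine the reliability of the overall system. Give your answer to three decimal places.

Series (solar-array string and array deployment motor): 0.86000 × 0.87000 = 0.74820
Parallel (battery charge regulator and [0.74820]): 1 − (1 − 0.75000)(1 − 0.74820) = 0.937

0.937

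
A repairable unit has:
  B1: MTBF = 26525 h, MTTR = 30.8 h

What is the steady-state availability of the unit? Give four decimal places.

0.9988

A(B1) = MTBF/(MTBF+MTTR) = 26525/(26525+30.8) = 0.9988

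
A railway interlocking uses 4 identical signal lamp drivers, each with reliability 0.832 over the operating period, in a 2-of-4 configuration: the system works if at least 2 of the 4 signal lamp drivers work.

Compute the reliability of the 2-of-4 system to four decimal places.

R = Σ_{i=2}^{4} C(4,i) p^i (1−p)^{4−i} with p = 0.832
C(4,2)·0.832^2·0.168^2 = 0.117224
C(4,3)·0.832^3·0.168^1 = 0.387025
C(4,4)·0.832^4·0.168^0 = 0.479174
Sum = 0.9834

0.9834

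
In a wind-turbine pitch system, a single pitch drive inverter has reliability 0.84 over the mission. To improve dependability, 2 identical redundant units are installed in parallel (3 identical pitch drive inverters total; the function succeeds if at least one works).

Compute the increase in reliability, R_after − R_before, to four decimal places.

0.1559

R_before = 0.84
R_after = 1 − (1 − 0.84)^3 = 0.9959
ΔR = 0.9959 − 0.84 = 0.1559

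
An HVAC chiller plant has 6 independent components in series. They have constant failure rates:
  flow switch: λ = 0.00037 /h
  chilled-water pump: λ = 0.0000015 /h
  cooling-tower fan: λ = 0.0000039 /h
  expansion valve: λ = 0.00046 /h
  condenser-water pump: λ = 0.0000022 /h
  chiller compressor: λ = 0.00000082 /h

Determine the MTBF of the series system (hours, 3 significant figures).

1190

Series of exponential components: λ_sys = Σ λ_i
λ_sys = 0.00037 + 0.0000015 + 0.0000039 + 0.00046 + 0.0000022 + 0.00000082 = 8.3842e-04 /h
MTBF = 1 / λ_sys = 1190 h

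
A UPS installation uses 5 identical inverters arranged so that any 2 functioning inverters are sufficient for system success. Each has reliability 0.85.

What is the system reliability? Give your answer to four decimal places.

R = Σ_{i=2}^{5} C(5,i) p^i (1−p)^{5−i} with p = 0.85
C(5,2)·0.85^2·0.15^3 = 0.024384
C(5,3)·0.85^3·0.15^2 = 0.138178
C(5,4)·0.85^4·0.15^1 = 0.391505
C(5,5)·0.85^5·0.15^0 = 0.443705
Sum = 0.9978

0.9978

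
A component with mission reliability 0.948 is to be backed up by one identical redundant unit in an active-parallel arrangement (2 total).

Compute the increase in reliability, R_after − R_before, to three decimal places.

R_before = 0.948
R_after = 1 − (1 − 0.948)^2 = 0.997
ΔR = 0.997 − 0.948 = 0.049

0.049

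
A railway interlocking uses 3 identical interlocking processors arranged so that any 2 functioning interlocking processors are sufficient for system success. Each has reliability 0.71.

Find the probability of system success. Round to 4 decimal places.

0.7965

R = Σ_{i=2}^{3} C(3,i) p^i (1−p)^{3−i} with p = 0.71
C(3,2)·0.71^2·0.29^1 = 0.438567
C(3,3)·0.71^3·0.29^0 = 0.357911
Sum = 0.7965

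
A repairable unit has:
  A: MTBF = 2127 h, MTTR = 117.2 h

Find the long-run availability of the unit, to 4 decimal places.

A(A) = MTBF/(MTBF+MTTR) = 2127/(2127+117.2) = 0.9478

0.9478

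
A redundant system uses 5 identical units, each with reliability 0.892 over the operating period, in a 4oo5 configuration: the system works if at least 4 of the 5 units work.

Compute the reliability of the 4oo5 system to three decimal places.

R = Σ_{i=4}^{5} C(5,i) p^i (1−p)^{5−i} with p = 0.892
C(5,4)·0.892^4·0.108^1 = 0.34186
C(5,5)·0.892^5·0.108^0 = 0.56471
Sum = 0.907

0.907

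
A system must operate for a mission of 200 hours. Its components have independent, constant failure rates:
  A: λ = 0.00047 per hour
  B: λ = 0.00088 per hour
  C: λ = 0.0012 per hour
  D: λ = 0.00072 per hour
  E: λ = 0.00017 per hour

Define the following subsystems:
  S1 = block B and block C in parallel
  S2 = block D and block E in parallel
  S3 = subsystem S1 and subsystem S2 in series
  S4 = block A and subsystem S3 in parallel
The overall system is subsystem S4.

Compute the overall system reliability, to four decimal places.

0.9965

R(A) = exp(−0.00047 × 200) = 0.910283
R(B) = exp(−0.00088 × 200) = 0.838618
R(C) = exp(−0.0012 × 200) = 0.786628
R(D) = exp(−0.00072 × 200) = 0.865888
R(E) = exp(−0.00017 × 200) = 0.966572
Parallel (B and C): 1 − (1 − 0.838618)(1 − 0.786628) = 0.965566
Parallel (D and E): 1 − (1 − 0.865888)(1 − 0.966572) = 0.995517
Series ([0.965566] and [0.995517]): 0.965566 × 0.995517 = 0.961237
Parallel (A and [0.961237]): 1 − (1 − 0.910283)(1 − 0.961237) = 0.9965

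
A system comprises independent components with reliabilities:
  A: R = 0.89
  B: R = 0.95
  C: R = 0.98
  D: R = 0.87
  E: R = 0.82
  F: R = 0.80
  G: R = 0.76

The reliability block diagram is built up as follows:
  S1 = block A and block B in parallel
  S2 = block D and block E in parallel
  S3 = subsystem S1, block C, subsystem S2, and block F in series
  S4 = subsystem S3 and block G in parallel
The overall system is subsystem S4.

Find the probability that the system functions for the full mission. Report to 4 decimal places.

0.9427

Parallel (A and B): 1 − (1 − 0.890000)(1 − 0.950000) = 0.994500
Parallel (D and E): 1 − (1 − 0.870000)(1 − 0.820000) = 0.976600
Series ([0.994500], C, [0.976600], and F): 0.994500 × 0.980000 × 0.976600 × 0.800000 = 0.761443
Parallel ([0.761443] and G): 1 − (1 − 0.761443)(1 − 0.760000) = 0.9427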